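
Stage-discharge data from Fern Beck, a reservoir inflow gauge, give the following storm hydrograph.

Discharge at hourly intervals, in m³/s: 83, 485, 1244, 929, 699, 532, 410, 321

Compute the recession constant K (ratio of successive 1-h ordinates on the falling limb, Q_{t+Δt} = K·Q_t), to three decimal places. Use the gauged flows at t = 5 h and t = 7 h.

Using the recession-limb readings at t = 5 h and t = 7 h: Q falls from 532 to 321 m³/s over 2 intervals.
K = (Q₂/Q₁)^(1/2) = (321/532)^(1/2) = 0.777.

K ≈ 0.777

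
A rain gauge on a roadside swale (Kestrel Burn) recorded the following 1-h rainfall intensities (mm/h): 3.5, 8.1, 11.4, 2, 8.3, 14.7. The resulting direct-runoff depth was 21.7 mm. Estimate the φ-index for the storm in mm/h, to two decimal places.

φ ≈ 5.20 mm/h

Only the 4 blocks with intensity above φ contribute runoff: 8.1, 11.4, 8.3, 14.7 mm/h.
Σ(I−φ)·Δt = d  ⇒  (8.1+11.4+8.3+14.7 − 4φ)·1 = 21.7
φ = (42.50 − 21.7/1) / 4 = 5.20 mm/h.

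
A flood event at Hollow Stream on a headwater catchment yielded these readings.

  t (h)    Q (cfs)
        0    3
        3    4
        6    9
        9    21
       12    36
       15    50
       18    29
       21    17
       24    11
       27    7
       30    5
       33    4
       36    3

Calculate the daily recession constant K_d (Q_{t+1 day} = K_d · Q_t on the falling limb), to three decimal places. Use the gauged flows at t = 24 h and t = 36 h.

Between t = 24 h and t = 36 h the flow falls from 11 to 3 cfs over 4×3 h = 12 h.
Per-interval ratio K = (3/11)^(1/4) = 0.7227; K_d = K^(24/3) = 0.074.

K_d ≈ 0.074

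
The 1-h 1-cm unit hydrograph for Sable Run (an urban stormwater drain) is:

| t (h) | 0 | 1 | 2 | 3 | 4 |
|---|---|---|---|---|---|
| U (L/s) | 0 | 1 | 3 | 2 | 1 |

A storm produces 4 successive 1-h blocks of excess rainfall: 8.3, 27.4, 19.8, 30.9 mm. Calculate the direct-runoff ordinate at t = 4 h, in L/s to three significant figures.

Q ≈ 15.3 L/s

By discrete convolution, Q_j = Σ (P_i / 10 mm) · U_{j−i}.
At t = 4 h (j=4): Q = (8.3/10)·1 + (27.4/10)·2 + (19.8/10)·3 + (30.9/10)·1 = 15.3 L/s.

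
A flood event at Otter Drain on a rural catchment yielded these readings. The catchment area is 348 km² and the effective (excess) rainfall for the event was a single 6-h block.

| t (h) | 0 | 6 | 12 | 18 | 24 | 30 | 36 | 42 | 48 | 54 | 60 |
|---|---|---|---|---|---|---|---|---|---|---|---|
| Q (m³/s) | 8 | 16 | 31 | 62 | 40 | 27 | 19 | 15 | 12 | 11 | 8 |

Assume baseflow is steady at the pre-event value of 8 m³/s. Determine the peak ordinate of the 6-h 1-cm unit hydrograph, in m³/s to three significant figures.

U_p ≈ 54.0 m³/s

Direct runoff: 0.0, 8.0, 23.0, 54.0, 32.0, 19.0, 11.0, 7.0, 4.0, 3.0, 0.0 m³/s; ΣQ_DR = 161.0 m³/s, peak = 54.0 m³/s.
Runoff depth d = ΣQ_DR·Δt / A = 161.0 × 21600 / (348 km²) = 9.993 mm.
The 1-cm UH is the DRH scaled by (10 mm)/d, so U_p = 54.0 × 10/9.993 = 54.0 m³/s.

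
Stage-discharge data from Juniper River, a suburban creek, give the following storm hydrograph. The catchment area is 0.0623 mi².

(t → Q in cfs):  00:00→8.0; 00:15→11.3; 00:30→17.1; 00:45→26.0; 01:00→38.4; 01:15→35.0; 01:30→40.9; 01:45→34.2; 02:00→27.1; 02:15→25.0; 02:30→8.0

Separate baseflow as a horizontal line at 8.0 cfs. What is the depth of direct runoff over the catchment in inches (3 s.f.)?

d ≈ 1.14 in

Direct runoff: 0.0, 3.3, 9.1, 18.0, 30.4, 27.0, 32.9, 26.2, 19.1, 17.0, 0.0 cfs; ΣQ_DR = 183.0 cfs.
V = ΣQ_DR · Δt = 183.0 × 900 s = 1.647 × 10^5 ft³.
Over A = 0.0623 mi², depth = V / A = 1.14 in.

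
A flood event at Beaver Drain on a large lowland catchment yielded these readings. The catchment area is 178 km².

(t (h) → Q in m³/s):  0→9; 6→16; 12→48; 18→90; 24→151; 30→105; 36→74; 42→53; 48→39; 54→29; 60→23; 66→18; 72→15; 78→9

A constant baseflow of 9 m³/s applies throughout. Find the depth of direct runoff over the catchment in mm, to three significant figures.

d ≈ 67.1 mm

Direct runoff: 0.0, 7.0, 39.0, 81.0, 142.0, 96.0, 65.0, 44.0, 30.0, 20.0, 14.0, 9.0, 6.0, 0.0 m³/s; ΣQ_DR = 553.0 m³/s.
V = ΣQ_DR · Δt = 553.0 × 21600 s = 1.194 × 10^7 m³.
Over A = 178 km², depth = V / A = 67.1 mm.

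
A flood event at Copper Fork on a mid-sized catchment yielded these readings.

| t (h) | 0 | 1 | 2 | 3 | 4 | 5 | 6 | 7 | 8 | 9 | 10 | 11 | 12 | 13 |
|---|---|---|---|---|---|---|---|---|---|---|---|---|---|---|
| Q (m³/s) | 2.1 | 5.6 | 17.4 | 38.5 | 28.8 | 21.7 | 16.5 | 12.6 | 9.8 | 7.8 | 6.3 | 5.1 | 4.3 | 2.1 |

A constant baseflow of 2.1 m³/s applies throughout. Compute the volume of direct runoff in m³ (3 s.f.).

Direct-runoff ordinates (Q − Q_b): 0.0, 3.5, 15.3, 36.4, 26.7, 19.6, 14.4, 10.5, 7.7, 5.7, 4.2, 3.0, 2.2, 0.0 m³/s.
ΣQ_DR = 149.2 m³/s.
With Δt = 1 h = 3600 s, V = ΣQ_DR · Δt = 149.2 × 3600 = 5.37 × 10^5 m³.

V ≈ 5.37 × 10^5 m³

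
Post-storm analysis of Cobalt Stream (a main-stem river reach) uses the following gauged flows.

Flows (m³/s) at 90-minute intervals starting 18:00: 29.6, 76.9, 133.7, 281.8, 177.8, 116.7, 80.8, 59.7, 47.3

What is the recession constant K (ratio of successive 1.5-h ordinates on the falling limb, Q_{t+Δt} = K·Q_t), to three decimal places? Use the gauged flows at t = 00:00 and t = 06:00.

Using the recession-limb readings at t = 00:00 and t = 06:00: Q falls from 177.8 to 47.3 m³/s over 4 intervals.
K = (Q₂/Q₁)^(1/4) = (47.3/177.8)^(1/4) = 0.718.

K ≈ 0.718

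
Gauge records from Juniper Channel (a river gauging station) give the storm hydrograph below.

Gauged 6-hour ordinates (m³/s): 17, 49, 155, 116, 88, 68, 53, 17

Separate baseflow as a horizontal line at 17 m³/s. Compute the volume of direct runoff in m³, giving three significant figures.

Direct-runoff ordinates (Q − Q_b): 0.0, 32.0, 138.0, 99.0, 71.0, 51.0, 36.0, 0.0 m³/s.
ΣQ_DR = 427.0 m³/s.
With Δt = 6 h = 21600 s, V = ΣQ_DR · Δt = 427.0 × 21600 = 9.22 × 10^6 m³.

V ≈ 9.22 × 10^6 m³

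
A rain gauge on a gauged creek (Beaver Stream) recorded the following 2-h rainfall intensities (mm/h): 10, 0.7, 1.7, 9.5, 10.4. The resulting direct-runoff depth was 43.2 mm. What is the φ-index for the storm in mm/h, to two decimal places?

φ ≈ 2.77 mm/h

Only the 3 blocks with intensity above φ contribute runoff: 10, 9.5, 10.4 mm/h.
Σ(I−φ)·Δt = d  ⇒  (10+9.5+10.4 − 3φ)·2 = 43.2
φ = (29.90 − 43.2/2) / 3 = 2.77 mm/h.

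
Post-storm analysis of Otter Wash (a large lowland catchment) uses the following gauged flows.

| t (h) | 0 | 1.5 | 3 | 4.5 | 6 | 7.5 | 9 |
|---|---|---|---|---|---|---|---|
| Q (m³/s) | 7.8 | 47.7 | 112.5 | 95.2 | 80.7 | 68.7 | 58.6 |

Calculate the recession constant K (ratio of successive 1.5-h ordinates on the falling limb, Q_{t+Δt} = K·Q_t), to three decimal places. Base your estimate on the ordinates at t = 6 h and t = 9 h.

K ≈ 0.852

Using the recession-limb readings at t = 6 h and t = 9 h: Q falls from 80.7 to 58.6 m³/s over 2 intervals.
K = (Q₂/Q₁)^(1/2) = (58.6/80.7)^(1/2) = 0.852.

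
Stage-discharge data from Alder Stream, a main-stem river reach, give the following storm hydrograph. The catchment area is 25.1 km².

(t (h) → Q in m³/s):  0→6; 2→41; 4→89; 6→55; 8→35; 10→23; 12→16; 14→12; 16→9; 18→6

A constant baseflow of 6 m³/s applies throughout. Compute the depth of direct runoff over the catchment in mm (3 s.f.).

Direct runoff: 0.0, 35.0, 83.0, 49.0, 29.0, 17.0, 10.0, 6.0, 3.0, 0.0 m³/s; ΣQ_DR = 232.0 m³/s.
V = ΣQ_DR · Δt = 232.0 × 7200 s = 1.670 × 10^6 m³.
Over A = 25.1 km², depth = V / A = 66.5 mm.

d ≈ 66.5 mm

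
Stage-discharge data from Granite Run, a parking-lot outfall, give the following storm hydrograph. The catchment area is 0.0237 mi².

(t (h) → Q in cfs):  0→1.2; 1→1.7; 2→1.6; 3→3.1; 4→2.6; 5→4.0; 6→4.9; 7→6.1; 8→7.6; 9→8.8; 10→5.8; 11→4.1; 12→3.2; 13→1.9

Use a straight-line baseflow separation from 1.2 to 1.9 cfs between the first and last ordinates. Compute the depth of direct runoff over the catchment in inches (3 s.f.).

d ≈ 2.28 in

Direct runoff: 0.00, 0.45, 0.29, 1.74, 1.18, 2.53, 3.38, 4.52, 5.97, 7.12, 4.06, 2.31, 1.35, 0.00 cfs; ΣQ_DR = 34.90 cfs.
V = ΣQ_DR · Δt = 34.90 × 3600 s = 1.256 × 10^5 ft³.
Over A = 0.0237 mi², depth = V / A = 2.28 in.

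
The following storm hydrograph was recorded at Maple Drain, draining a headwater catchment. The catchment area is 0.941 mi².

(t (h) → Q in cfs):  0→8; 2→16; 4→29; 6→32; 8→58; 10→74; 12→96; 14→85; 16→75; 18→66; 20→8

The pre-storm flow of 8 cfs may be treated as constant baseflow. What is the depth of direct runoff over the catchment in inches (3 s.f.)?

d ≈ 1.51 in

Direct runoff: 0.0, 8.0, 21.0, 24.0, 50.0, 66.0, 88.0, 77.0, 67.0, 58.0, 0.0 cfs; ΣQ_DR = 459.0 cfs.
V = ΣQ_DR · Δt = 459.0 × 7200 s = 3.305 × 10^6 ft³.
Over A = 0.941 mi², depth = V / A = 1.51 in.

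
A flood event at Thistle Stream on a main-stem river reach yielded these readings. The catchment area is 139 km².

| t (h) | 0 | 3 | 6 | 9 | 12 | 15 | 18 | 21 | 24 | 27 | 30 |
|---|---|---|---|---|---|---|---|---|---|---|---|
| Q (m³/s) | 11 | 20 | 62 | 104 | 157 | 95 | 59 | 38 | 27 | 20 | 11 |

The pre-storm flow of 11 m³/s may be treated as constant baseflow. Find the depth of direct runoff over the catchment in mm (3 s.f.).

d ≈ 37.5 mm

Direct runoff: 0.0, 9.0, 51.0, 93.0, 146.0, 84.0, 48.0, 27.0, 16.0, 9.0, 0.0 m³/s; ΣQ_DR = 483.0 m³/s.
V = ΣQ_DR · Δt = 483.0 × 10800 s = 5.216 × 10^6 m³.
Over A = 139 km², depth = V / A = 37.5 mm.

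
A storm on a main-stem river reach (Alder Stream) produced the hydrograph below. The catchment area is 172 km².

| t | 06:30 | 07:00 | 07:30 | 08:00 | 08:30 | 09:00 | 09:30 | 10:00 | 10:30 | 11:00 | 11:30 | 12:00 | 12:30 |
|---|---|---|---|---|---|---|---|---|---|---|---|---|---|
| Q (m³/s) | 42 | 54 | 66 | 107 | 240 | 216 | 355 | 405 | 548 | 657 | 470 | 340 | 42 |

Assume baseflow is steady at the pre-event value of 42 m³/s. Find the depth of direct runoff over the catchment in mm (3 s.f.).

d ≈ 31.4 mm

Direct runoff: 0.0, 12.0, 24.0, 65.0, 198.0, 174.0, 313.0, 363.0, 506.0, 615.0, 428.0, 298.0, 0.0 m³/s; ΣQ_DR = 2996 m³/s.
V = ΣQ_DR · Δt = 2996 × 1800 s = 5.393 × 10^6 m³.
Over A = 172 km², depth = V / A = 31.4 mm.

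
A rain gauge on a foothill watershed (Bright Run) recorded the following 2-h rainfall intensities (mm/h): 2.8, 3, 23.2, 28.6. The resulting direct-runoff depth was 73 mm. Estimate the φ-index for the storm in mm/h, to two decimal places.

φ ≈ 7.65 mm/h

Only the 2 blocks with intensity above φ contribute runoff: 23.2, 28.6 mm/h.
Σ(I−φ)·Δt = d  ⇒  (23.2+28.6 − 2φ)·2 = 73
φ = (51.80 − 73/2) / 2 = 7.65 mm/h.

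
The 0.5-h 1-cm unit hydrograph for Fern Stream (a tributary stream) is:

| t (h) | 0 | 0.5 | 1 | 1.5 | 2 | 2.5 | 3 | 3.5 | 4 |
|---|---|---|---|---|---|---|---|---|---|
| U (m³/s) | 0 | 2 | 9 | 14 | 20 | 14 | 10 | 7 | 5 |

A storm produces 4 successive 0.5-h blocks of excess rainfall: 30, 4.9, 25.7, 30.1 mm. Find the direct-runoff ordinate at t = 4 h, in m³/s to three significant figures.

By discrete convolution, Q_j = Σ (P_i / 10 mm) · U_{j−i}.
At t = 4 h (j=8): Q = (30/10)·5 + (4.9/10)·7 + (25.7/10)·10 + (30.1/10)·14 = 86.3 m³/s.

Q ≈ 86.3 m³/s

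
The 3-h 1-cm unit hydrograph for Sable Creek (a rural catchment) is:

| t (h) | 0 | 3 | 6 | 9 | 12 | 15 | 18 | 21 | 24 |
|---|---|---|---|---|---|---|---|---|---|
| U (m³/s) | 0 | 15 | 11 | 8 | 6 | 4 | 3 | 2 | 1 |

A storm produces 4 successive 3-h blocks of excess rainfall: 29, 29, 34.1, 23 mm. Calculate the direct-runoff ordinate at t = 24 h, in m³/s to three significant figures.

Q ≈ 28.1 m³/s

By discrete convolution, Q_j = Σ (P_i / 10 mm) · U_{j−i}.
At t = 24 h (j=8): Q = (29/10)·1 + (29/10)·2 + (34.1/10)·3 + (23/10)·4 = 28.1 m³/s.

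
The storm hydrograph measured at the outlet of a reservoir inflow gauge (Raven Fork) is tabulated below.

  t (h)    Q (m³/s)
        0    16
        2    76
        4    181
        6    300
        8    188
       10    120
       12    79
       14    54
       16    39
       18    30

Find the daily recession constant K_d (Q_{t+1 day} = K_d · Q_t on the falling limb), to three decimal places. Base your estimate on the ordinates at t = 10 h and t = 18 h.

Between t = 10 h and t = 18 h the flow falls from 120 to 30 m³/s over 4×2 h = 8 h.
Per-interval ratio K = (30/120)^(1/4) = 0.7071; K_d = K^(24/2) = 0.016.

K_d ≈ 0.016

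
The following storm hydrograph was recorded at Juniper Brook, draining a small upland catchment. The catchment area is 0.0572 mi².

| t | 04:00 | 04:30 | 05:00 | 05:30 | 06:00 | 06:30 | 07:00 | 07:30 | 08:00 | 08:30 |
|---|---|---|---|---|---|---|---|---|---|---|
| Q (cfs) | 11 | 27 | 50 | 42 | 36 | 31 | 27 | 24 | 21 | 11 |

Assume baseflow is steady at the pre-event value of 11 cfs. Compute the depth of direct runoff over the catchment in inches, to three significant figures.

d ≈ 2.30 in

Direct runoff: 0.0, 16.0, 39.0, 31.0, 25.0, 20.0, 16.0, 13.0, 10.0, 0.0 cfs; ΣQ_DR = 170.0 cfs.
V = ΣQ_DR · Δt = 170.0 × 1800 s = 3.060 × 10^5 ft³.
Over A = 0.0572 mi², depth = V / A = 2.30 in.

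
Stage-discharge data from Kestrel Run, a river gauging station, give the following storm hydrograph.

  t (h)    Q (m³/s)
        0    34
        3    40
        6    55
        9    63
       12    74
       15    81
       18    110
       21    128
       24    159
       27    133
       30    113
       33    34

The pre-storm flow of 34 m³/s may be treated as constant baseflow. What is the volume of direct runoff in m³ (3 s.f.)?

V ≈ 6.65 × 10^6 m³

Direct-runoff ordinates (Q − Q_b): 0.0, 6.0, 21.0, 29.0, 40.0, 47.0, 76.0, 94.0, 125.0, 99.0, 79.0, 0.0 m³/s.
ΣQ_DR = 616.0 m³/s.
With Δt = 3 h = 10800 s, V = ΣQ_DR · Δt = 616.0 × 10800 = 6.65 × 10^6 m³.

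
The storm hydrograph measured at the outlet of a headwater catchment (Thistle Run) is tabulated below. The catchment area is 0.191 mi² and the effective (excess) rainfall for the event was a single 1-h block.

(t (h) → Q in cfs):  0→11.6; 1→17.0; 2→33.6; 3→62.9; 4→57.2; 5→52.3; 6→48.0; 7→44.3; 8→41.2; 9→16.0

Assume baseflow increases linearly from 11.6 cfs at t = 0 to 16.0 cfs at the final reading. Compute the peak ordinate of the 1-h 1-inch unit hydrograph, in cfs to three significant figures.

U_p ≈ 25.0 cfs

Direct runoff: 0.00, 4.91, 21.02, 49.83, 43.64, 38.26, 33.47, 29.28, 25.69, 0.00 cfs; ΣQ_DR = 246.1 cfs, peak = 49.83 cfs.
Runoff depth d = ΣQ_DR·Δt / A = 246.1 × 3600 / (0.191 mi²) = 1.997 in.
The 1-inch UH is the DRH scaled by (1 in)/d, so U_p = 49.83 × 1/1.997 = 25.0 cfs.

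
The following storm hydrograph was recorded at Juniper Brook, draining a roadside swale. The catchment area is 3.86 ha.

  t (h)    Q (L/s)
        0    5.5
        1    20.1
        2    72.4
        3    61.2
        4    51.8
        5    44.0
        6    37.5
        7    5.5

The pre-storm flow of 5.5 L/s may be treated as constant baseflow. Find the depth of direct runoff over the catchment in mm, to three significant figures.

Direct runoff: 0.0, 14.6, 66.9, 55.7, 46.3, 38.5, 32.0, 0.0 L/s; ΣQ_DR = 254.0 L/s.
V = ΣQ_DR · Δt = 254.0 × 3600 s = 9.144 × 10^5 L.
Over A = 3.86 ha, depth = V / A = 23.7 mm.

d ≈ 23.7 mm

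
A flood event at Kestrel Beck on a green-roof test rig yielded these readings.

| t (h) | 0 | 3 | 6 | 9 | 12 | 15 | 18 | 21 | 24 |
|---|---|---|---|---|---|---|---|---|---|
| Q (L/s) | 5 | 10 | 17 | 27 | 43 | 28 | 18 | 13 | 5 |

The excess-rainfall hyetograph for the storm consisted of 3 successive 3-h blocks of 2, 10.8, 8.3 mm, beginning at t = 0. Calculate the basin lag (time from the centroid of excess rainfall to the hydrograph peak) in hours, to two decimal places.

t_L ≈ 6.60 h

Centroid of excess rainfall: t_c = Σ P_i·t̄_i / ΣP_i = 5.3957 h (block centres at 1.5, 4.5, 7.5 h).
Hydrograph peak occurs at t = 12 h, so basin lag t_L = 12 − 5.3957 = 6.60 h.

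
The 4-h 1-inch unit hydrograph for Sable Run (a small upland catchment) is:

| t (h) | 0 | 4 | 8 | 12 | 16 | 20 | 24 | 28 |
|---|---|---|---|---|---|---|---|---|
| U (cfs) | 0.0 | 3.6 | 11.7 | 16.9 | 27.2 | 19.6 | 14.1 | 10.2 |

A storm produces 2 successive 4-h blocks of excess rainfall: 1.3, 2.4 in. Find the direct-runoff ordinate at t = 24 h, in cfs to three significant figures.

Q ≈ 65.4 cfs

By discrete convolution, Q_j = Σ (P_i / 1 in) · U_{j−i}.
At t = 24 h (j=6): Q = (1.3/1)·14.1 + (2.4/1)·19.6 = 65.4 cfs.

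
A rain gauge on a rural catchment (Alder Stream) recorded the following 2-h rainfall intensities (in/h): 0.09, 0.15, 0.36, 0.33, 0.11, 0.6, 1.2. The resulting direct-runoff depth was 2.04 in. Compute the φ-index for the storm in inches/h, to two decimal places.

φ ≈ 0.39 in/h

Only the 2 blocks with intensity above φ contribute runoff: 0.6, 1.2 in/h.
Σ(I−φ)·Δt = d  ⇒  (0.6+1.2 − 2φ)·2 = 2.04
φ = (1.800 − 2.04/2) / 2 = 0.39 in/h.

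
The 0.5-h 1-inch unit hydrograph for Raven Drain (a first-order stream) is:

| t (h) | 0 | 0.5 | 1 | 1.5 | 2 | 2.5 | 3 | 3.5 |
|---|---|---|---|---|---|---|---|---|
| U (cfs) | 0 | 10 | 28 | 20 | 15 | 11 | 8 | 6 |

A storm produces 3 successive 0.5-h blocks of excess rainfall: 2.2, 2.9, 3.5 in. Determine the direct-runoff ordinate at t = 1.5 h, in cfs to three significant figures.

Q ≈ 160 cfs

By discrete convolution, Q_j = Σ (P_i / 1 in) · U_{j−i}.
At t = 1.5 h (j=3): Q = (2.2/1)·20 + (2.9/1)·28 + (3.5/1)·10 = 160 cfs.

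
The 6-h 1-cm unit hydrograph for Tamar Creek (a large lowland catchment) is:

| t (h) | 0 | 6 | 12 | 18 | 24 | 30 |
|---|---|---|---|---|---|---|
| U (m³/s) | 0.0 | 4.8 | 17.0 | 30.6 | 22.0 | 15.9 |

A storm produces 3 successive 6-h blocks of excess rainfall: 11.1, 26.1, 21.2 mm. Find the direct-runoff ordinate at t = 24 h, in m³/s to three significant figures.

Q ≈ 140 m³/s

By discrete convolution, Q_j = Σ (P_i / 10 mm) · U_{j−i}.
At t = 24 h (j=4): Q = (11.1/10)·22.0 + (26.1/10)·30.6 + (21.2/10)·17.0 = 140 m³/s.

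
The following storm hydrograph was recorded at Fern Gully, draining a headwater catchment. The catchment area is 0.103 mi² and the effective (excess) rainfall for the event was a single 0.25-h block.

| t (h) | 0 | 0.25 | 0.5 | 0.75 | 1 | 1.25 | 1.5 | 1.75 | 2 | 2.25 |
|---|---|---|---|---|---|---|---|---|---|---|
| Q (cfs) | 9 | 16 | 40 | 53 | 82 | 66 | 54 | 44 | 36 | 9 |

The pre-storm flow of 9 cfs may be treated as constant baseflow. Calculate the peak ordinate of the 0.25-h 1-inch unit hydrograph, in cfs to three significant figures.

Direct runoff: 0.0, 7.0, 31.0, 44.0, 73.0, 57.0, 45.0, 35.0, 27.0, 0.0 cfs; ΣQ_DR = 319.0 cfs, peak = 73.0 cfs.
Runoff depth d = ΣQ_DR·Δt / A = 319.0 × 900 / (0.103 mi²) = 1.200 in.
The 1-inch UH is the DRH scaled by (1 in)/d, so U_p = 73.0 × 1/1.200 = 60.8 cfs.

U_p ≈ 60.8 cfs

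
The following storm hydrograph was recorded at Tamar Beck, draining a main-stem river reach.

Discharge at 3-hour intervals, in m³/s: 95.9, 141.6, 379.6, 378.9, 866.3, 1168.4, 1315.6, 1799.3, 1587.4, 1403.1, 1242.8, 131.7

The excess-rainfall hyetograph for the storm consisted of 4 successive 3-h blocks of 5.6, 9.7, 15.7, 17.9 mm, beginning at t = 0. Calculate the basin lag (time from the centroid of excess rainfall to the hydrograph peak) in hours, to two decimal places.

Centroid of excess rainfall: t_c = Σ P_i·t̄_i / ΣP_i = 7.3160 h (block centres at 1.5, 4.5, 7.5, 10.5 h).
Hydrograph peak occurs at t = 21 h, so basin lag t_L = 21 − 7.3160 = 13.68 h.

t_L ≈ 13.68 h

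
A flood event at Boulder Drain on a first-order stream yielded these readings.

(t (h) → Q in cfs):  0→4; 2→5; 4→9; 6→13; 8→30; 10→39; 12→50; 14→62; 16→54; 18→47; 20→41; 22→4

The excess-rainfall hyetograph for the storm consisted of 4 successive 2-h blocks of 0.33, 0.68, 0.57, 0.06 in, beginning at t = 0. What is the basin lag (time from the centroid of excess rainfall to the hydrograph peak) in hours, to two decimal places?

Centroid of excess rainfall: t_c = Σ P_i·t̄_i / ΣP_i = 3.4390 h (block centres at 1, 3, 5, 7 h).
Hydrograph peak occurs at t = 14 h, so basin lag t_L = 14 − 3.4390 = 10.56 h.

t_L ≈ 10.56 h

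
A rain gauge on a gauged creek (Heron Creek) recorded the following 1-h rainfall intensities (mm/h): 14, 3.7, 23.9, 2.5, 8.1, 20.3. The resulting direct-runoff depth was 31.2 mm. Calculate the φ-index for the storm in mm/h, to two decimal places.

φ ≈ 9.00 mm/h

Only the 3 blocks with intensity above φ contribute runoff: 14, 23.9, 20.3 mm/h.
Σ(I−φ)·Δt = d  ⇒  (14+23.9+20.3 − 3φ)·1 = 31.2
φ = (58.20 − 31.2/1) / 3 = 9.00 mm/h.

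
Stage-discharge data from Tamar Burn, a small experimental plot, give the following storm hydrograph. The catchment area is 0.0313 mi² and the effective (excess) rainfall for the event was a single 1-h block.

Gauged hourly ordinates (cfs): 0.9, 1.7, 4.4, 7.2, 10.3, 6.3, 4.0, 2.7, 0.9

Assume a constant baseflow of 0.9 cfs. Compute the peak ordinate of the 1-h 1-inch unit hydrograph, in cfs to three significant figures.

U_p ≈ 6.27 cfs

Direct runoff: 0.0, 0.8, 3.5, 6.3, 9.4, 5.4, 3.1, 1.8, 0.0 cfs; ΣQ_DR = 30.30 cfs, peak = 9.4 cfs.
Runoff depth d = ΣQ_DR·Δt / A = 30.30 × 3600 / (0.0313 mi²) = 1.500 in.
The 1-inch UH is the DRH scaled by (1 in)/d, so U_p = 9.4 × 1/1.500 = 6.27 cfs.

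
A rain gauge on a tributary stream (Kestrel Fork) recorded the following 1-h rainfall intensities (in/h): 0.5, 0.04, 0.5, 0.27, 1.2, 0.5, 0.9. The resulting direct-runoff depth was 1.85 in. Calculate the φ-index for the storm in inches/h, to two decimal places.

Only the 5 blocks with intensity above φ contribute runoff: 0.5, 0.5, 1.2, 0.5, 0.9 in/h.
Σ(I−φ)·Δt = d  ⇒  (0.5+0.5+1.2+0.5+0.9 − 5φ)·1 = 1.85
φ = (3.600 − 1.85/1) / 5 = 0.35 in/h.

φ ≈ 0.35 in/h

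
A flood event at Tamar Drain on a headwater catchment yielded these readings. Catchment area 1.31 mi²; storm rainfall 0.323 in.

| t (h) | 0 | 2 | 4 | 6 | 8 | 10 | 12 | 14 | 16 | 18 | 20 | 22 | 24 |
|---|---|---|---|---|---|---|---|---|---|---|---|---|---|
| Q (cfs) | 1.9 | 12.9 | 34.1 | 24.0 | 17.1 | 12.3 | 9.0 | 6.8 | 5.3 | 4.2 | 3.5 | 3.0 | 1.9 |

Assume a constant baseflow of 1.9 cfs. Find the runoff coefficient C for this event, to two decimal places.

C ≈ 0.82

ΣQ_DR = 111.3 cfs; V = ΣQ_DR·Δt = 8.014 × 10^5 ft³.
Runoff depth d = V / A = 0.2633 in.
C = d / P = 0.2633 / 0.323 = 0.82.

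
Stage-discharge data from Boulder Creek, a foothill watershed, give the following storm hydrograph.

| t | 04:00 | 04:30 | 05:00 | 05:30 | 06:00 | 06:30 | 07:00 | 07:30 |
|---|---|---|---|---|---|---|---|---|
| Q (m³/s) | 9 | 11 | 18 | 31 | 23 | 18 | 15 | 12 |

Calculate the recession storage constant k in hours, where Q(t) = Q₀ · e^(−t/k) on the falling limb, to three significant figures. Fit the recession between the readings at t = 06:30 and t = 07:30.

On the falling limb, Q drops from 18 to 12 m³/s between t = 06:30 and t = 07:30 (Δt = 1 h).
k = −Δt / ln(Q₂/Q₁) = −1 / ln(12/18) = 2.47 h.

k ≈ 2.47 h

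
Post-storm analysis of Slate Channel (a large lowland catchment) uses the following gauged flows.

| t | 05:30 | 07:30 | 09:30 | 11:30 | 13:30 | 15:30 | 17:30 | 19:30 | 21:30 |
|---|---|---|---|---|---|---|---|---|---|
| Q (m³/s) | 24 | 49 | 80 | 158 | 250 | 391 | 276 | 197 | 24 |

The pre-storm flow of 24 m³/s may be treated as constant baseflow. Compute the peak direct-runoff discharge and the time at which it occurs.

Subtracting baseflow gives direct-runoff ordinates: 0.0, 25.0, 56.0, 134.0, 226.0, 367.0, 252.0, 173.0, 0.0 m³/s.
The maximum is 367.0 m³/s, occurring at the reading for t = 15:30.

Q_p = 367.0 m³/s at t = 15:30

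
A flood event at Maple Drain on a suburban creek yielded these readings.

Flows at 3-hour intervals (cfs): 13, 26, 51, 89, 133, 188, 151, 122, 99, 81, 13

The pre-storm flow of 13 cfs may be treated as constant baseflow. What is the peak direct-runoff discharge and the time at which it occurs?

Subtracting baseflow gives direct-runoff ordinates: 0.0, 13.0, 38.0, 76.0, 120.0, 175.0, 138.0, 109.0, 86.0, 68.0, 0.0 cfs.
The maximum is 175.0 cfs, occurring at the reading for t = 15 h.

Q_p = 175.0 cfs at t = 15 h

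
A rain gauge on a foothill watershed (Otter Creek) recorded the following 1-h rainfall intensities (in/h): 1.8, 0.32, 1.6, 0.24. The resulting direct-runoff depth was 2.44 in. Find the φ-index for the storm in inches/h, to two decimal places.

φ ≈ 0.48 in/h

Only the 2 blocks with intensity above φ contribute runoff: 1.8, 1.6 in/h.
Σ(I−φ)·Δt = d  ⇒  (1.8+1.6 − 2φ)·1 = 2.44
φ = (3.400 − 2.44/1) / 2 = 0.48 in/h.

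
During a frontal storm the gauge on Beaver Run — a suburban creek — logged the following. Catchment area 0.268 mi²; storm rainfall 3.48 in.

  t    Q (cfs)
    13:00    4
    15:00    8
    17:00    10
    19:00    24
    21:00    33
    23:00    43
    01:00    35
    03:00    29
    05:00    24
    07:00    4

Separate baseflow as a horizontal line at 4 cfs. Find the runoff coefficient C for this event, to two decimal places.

C ≈ 0.58

ΣQ_DR = 174.0 cfs; V = ΣQ_DR·Δt = 1.253 × 10^6 ft³.
Runoff depth d = V / A = 2.012 in.
C = d / P = 2.012 / 3.48 = 0.58.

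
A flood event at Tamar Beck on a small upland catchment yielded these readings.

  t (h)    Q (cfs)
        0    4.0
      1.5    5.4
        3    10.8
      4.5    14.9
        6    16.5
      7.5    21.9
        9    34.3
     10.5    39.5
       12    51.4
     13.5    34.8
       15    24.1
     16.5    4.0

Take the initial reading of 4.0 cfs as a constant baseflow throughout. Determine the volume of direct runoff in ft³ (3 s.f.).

Direct-runoff ordinates (Q − Q_b): 0.0, 1.4, 6.8, 10.9, 12.5, 17.9, 30.3, 35.5, 47.4, 30.8, 20.1, 0.0 cfs.
ΣQ_DR = 213.6 cfs.
With Δt = 1.5 h = 5400 s, V = ΣQ_DR · Δt = 213.6 × 5400 = 1.15 × 10^6 ft³.

V ≈ 1.15 × 10^6 ft³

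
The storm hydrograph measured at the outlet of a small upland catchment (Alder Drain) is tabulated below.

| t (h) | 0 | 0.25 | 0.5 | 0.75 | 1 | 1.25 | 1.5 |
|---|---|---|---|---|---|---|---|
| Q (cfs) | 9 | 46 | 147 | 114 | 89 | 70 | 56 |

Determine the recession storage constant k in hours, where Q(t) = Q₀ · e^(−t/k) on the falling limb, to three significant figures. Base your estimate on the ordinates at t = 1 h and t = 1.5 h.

k ≈ 1.08 h

On the falling limb, Q drops from 89 to 56 cfs between t = 1 h and t = 1.5 h (Δt = 0.5 h).
k = −Δt / ln(Q₂/Q₁) = −0.5 / ln(56/89) = 1.08 h.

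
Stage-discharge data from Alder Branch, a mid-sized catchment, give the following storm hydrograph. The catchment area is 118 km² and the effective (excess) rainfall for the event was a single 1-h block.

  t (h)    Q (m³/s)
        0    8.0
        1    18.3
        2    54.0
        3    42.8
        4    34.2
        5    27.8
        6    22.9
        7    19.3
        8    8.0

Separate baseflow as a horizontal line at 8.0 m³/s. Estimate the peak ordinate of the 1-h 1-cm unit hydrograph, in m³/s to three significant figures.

U_p ≈ 92.3 m³/s

Direct runoff: 0.0, 10.3, 46.0, 34.8, 26.2, 19.8, 14.9, 11.3, 0.0 m³/s; ΣQ_DR = 163.3 m³/s, peak = 46.0 m³/s.
Runoff depth d = ΣQ_DR·Δt / A = 163.3 × 3600 / (118 km²) = 4.982 mm.
The 1-cm UH is the DRH scaled by (10 mm)/d, so U_p = 46.0 × 10/4.982 = 92.3 m³/s.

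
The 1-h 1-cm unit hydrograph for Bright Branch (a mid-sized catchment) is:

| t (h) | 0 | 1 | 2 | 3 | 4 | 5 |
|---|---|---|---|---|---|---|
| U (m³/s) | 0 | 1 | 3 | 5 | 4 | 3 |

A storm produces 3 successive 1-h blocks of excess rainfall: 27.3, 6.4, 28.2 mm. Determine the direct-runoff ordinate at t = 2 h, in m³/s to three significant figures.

Q ≈ 8.83 m³/s

By discrete convolution, Q_j = Σ (P_i / 10 mm) · U_{j−i}.
At t = 2 h (j=2): Q = (27.3/10)·3 + (6.4/10)·1 + (28.2/10)·0 = 8.83 m³/s.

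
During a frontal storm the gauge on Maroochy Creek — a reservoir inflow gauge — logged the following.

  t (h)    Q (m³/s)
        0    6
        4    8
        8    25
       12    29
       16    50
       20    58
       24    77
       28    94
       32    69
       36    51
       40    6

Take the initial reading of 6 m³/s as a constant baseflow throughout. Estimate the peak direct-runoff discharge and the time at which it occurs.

Q_p = 88.0 m³/s at t = 28 h

Subtracting baseflow gives direct-runoff ordinates: 0.0, 2.0, 19.0, 23.0, 44.0, 52.0, 71.0, 88.0, 63.0, 45.0, 0.0 m³/s.
The maximum is 88.0 m³/s, occurring at the reading for t = 28 h.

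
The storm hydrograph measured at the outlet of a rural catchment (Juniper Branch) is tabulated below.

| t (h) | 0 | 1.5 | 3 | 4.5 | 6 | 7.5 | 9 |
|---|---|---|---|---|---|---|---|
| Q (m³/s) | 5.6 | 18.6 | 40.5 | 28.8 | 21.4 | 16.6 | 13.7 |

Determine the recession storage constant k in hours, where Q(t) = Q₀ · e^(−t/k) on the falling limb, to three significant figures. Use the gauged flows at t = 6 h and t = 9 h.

k ≈ 6.73 h

On the falling limb, Q drops from 21.4 to 13.7 m³/s between t = 6 h and t = 9 h (Δt = 3 h).
k = −Δt / ln(Q₂/Q₁) = −3 / ln(13.7/21.4) = 6.73 h.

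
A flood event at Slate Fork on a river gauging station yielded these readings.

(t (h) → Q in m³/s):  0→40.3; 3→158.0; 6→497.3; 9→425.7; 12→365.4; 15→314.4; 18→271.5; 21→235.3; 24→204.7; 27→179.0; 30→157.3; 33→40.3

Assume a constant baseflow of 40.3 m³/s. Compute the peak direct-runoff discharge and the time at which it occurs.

Subtracting baseflow gives direct-runoff ordinates: 0.0, 117.7, 457.0, 385.4, 325.1, 274.1, 231.2, 195.0, 164.4, 138.7, 117.0, 0.0 m³/s.
The maximum is 457.0 m³/s, occurring at the reading for t = 6 h.

Q_p = 457.0 m³/s at t = 6 h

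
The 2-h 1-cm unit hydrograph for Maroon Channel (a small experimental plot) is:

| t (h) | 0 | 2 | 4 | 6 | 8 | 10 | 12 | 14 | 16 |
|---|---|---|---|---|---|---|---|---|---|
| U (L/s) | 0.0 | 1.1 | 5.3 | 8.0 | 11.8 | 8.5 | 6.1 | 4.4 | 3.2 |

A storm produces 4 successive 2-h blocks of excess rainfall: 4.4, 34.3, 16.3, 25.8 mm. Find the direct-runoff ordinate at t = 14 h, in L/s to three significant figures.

Q ≈ 67.2 L/s

By discrete convolution, Q_j = Σ (P_i / 10 mm) · U_{j−i}.
At t = 14 h (j=7): Q = (4.4/10)·4.4 + (34.3/10)·6.1 + (16.3/10)·8.5 + (25.8/10)·11.8 = 67.2 L/s.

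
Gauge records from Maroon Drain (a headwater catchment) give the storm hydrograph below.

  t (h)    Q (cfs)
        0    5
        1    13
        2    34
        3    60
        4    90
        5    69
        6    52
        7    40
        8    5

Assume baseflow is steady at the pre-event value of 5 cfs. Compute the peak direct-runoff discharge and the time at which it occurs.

Subtracting baseflow gives direct-runoff ordinates: 0.0, 8.0, 29.0, 55.0, 85.0, 64.0, 47.0, 35.0, 0.0 cfs.
The maximum is 85.0 cfs, occurring at the reading for t = 4 h.

Q_p = 85.0 cfs at t = 4 h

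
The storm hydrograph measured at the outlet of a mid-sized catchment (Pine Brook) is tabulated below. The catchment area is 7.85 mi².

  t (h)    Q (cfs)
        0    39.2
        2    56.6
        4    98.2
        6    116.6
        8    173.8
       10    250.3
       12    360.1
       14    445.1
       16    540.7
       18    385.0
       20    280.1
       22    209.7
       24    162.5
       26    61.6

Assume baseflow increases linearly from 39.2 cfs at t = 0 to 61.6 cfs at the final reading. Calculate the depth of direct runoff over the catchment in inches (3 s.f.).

d ≈ 0.977 in

Direct runoff: 0.00, 15.68, 55.55, 72.23, 127.71, 202.48, 310.56, 393.84, 487.72, 330.29, 223.67, 151.55, 102.62, 0.00 cfs; ΣQ_DR = 2474 cfs.
V = ΣQ_DR · Δt = 2474 × 7200 s = 1.781 × 10^7 ft³.
Over A = 7.85 mi², depth = V / A = 0.977 in.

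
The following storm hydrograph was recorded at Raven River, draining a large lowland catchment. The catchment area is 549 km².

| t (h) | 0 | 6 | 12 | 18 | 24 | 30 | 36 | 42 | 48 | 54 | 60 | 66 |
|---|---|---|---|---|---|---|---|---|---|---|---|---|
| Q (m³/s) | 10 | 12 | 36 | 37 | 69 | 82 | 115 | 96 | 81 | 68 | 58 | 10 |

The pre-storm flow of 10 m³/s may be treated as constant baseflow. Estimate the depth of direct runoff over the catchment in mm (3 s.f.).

d ≈ 21.8 mm

Direct runoff: 0.0, 2.0, 26.0, 27.0, 59.0, 72.0, 105.0, 86.0, 71.0, 58.0, 48.0, 0.0 m³/s; ΣQ_DR = 554.0 m³/s.
V = ΣQ_DR · Δt = 554.0 × 21600 s = 1.197 × 10^7 m³.
Over A = 549 km², depth = V / A = 21.8 mm.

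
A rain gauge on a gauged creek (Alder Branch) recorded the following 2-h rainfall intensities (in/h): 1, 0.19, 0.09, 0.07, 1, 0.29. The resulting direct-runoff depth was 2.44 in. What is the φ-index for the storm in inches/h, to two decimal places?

Only the 2 blocks with intensity above φ contribute runoff: 1, 1 in/h.
Σ(I−φ)·Δt = d  ⇒  (1+1 − 2φ)·2 = 2.44
φ = (2.000 − 2.44/2) / 2 = 0.39 in/h.

φ ≈ 0.39 in/h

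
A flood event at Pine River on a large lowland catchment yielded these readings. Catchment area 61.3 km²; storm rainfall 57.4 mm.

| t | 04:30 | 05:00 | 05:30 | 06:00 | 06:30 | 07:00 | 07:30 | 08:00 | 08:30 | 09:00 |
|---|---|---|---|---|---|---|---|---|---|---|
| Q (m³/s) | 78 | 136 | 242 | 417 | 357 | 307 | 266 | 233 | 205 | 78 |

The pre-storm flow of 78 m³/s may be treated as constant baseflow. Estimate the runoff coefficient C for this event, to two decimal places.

ΣQ_DR = 1539 m³/s; V = ΣQ_DR·Δt = 2.770 × 10^6 m³.
Runoff depth d = V / A = 45.19 mm.
C = d / P = 45.19 / 57.4 = 0.79.

C ≈ 0.79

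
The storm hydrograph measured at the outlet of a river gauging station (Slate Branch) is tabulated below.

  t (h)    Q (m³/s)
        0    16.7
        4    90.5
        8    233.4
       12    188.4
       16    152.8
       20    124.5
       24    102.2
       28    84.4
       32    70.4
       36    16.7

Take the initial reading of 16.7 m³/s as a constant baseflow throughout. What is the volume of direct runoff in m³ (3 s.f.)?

Direct-runoff ordinates (Q − Q_b): 0.0, 73.8, 216.7, 171.7, 136.1, 107.8, 85.5, 67.7, 53.7, 0.0 m³/s.
ΣQ_DR = 913.0 m³/s.
With Δt = 4 h = 14400 s, V = ΣQ_DR · Δt = 913.0 × 14400 = 1.31 × 10^7 m³.

V ≈ 1.31 × 10^7 m³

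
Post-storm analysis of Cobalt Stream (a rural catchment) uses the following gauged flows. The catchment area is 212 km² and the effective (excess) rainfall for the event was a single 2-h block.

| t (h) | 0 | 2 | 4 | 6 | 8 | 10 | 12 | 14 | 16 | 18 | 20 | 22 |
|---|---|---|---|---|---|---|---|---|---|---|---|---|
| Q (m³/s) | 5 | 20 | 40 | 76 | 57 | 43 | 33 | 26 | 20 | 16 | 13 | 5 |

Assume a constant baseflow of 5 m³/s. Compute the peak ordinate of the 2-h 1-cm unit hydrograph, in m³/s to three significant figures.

Direct runoff: 0.0, 15.0, 35.0, 71.0, 52.0, 38.0, 28.0, 21.0, 15.0, 11.0, 8.0, 0.0 m³/s; ΣQ_DR = 294.0 m³/s, peak = 71.0 m³/s.
Runoff depth d = ΣQ_DR·Δt / A = 294.0 × 7200 / (212 km²) = 9.985 mm.
The 1-cm UH is the DRH scaled by (10 mm)/d, so U_p = 71.0 × 10/9.985 = 71.1 m³/s.

U_p ≈ 71.1 m³/s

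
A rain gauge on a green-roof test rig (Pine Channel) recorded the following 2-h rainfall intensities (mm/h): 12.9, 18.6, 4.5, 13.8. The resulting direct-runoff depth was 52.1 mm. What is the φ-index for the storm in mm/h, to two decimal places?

Only the 3 blocks with intensity above φ contribute runoff: 12.9, 18.6, 13.8 mm/h.
Σ(I−φ)·Δt = d  ⇒  (12.9+18.6+13.8 − 3φ)·2 = 52.1
φ = (45.30 − 52.1/2) / 3 = 6.42 mm/h.

φ ≈ 6.42 mm/h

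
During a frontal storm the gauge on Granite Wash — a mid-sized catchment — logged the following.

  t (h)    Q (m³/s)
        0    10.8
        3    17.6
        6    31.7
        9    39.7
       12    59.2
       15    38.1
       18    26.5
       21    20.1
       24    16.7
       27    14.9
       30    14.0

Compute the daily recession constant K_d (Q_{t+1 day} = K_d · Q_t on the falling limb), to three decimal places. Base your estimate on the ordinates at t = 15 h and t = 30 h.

Between t = 15 h and t = 30 h the flow falls from 38.1 to 14.0 m³/s over 5×3 h = 15 h.
Per-interval ratio K = (14.0/38.1)^(1/5) = 0.8185; K_d = K^(24/3) = 0.202.

K_d ≈ 0.202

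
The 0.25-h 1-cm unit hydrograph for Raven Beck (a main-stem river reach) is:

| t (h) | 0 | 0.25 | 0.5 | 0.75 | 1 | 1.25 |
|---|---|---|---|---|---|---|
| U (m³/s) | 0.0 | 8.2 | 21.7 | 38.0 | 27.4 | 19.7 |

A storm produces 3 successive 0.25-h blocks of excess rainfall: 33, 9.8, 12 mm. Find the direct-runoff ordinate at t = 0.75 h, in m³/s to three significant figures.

Q ≈ 157 m³/s

By discrete convolution, Q_j = Σ (P_i / 10 mm) · U_{j−i}.
At t = 0.75 h (j=3): Q = (33/10)·38.0 + (9.8/10)·21.7 + (12/10)·8.2 = 157 m³/s.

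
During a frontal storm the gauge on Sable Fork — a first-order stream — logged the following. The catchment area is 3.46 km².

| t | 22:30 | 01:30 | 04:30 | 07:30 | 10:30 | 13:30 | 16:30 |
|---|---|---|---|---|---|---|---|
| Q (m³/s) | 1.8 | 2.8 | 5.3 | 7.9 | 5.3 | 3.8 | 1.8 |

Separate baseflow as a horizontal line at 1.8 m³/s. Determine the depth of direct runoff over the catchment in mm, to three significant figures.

Direct runoff: 0.0, 1.0, 3.5, 6.1, 3.5, 2.0, 0.0 m³/s; ΣQ_DR = 16.10 m³/s.
V = ΣQ_DR · Δt = 16.10 × 10800 s = 1.739 × 10^5 m³.
Over A = 3.46 km², depth = V / A = 50.3 mm.

d ≈ 50.3 mm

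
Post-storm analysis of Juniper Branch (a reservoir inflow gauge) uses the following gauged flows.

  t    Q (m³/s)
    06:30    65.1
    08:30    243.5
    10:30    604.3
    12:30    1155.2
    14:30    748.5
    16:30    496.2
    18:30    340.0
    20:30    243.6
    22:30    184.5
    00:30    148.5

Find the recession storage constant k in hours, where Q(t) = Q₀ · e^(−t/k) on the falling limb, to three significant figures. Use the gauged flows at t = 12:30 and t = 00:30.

On the falling limb, Q drops from 1155.2 to 148.5 m³/s between t = 12:30 and t = 00:30 (Δt = 12 h).
k = −Δt / ln(Q₂/Q₁) = −12 / ln(148.5/1155.2) = 5.85 h.

k ≈ 5.85 h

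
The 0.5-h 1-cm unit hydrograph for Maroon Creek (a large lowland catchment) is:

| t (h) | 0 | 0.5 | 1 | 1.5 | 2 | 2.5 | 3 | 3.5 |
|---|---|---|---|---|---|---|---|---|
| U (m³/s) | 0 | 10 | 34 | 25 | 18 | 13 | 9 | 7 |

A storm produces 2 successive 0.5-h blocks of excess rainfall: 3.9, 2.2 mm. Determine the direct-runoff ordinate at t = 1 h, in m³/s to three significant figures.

Q ≈ 15.5 m³/s

By discrete convolution, Q_j = Σ (P_i / 10 mm) · U_{j−i}.
At t = 1 h (j=2): Q = (3.9/10)·34 + (2.2/10)·10 = 15.5 m³/s.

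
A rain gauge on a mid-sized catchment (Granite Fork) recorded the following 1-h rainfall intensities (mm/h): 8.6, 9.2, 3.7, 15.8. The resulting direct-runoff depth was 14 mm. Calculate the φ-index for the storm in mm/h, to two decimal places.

φ ≈ 6.53 mm/h

Only the 3 blocks with intensity above φ contribute runoff: 8.6, 9.2, 15.8 mm/h.
Σ(I−φ)·Δt = d  ⇒  (8.6+9.2+15.8 − 3φ)·1 = 14
φ = (33.60 − 14/1) / 3 = 6.53 mm/h.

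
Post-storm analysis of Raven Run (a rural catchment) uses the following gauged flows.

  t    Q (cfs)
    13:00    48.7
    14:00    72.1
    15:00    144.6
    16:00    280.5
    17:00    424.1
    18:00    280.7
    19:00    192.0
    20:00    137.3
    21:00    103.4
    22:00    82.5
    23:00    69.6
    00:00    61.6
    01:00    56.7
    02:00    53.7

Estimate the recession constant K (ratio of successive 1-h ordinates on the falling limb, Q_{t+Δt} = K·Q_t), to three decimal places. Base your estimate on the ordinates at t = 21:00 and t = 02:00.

Using the recession-limb readings at t = 21:00 and t = 02:00: Q falls from 103.4 to 53.7 cfs over 5 intervals.
K = (Q₂/Q₁)^(1/5) = (53.7/103.4)^(1/5) = 0.877.

K ≈ 0.877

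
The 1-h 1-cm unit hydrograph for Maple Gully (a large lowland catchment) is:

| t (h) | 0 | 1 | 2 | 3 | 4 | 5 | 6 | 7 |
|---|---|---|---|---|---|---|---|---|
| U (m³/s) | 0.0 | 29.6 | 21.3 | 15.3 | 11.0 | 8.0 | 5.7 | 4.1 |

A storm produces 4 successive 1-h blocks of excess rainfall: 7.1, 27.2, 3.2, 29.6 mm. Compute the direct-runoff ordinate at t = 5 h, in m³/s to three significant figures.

Q ≈ 104 m³/s

By discrete convolution, Q_j = Σ (P_i / 10 mm) · U_{j−i}.
At t = 5 h (j=5): Q = (7.1/10)·8.0 + (27.2/10)·11.0 + (3.2/10)·15.3 + (29.6/10)·21.3 = 104 m³/s.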